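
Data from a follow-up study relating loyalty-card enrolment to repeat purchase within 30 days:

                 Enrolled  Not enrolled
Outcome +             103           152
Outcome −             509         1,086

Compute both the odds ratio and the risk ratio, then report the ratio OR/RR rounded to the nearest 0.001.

1.055

Reading the table with exposure as columns: a = 103 (Enrolled, case), b = 509 (Enrolled, non-case), c = 152 (Not enrolled, case), d = 1086.
OR = (103·1086)/(509·152) = 111858/77368 = 1.44579
Risk in exposed = 103/612 = 0.16830; risk in unexposed = 152/1238 = 0.12278; RR = 1.37076
OR/RR = 1.44579 / 1.37076 = 1.05473
The outcome is not rare, so the OR lies further from 1 than the RR.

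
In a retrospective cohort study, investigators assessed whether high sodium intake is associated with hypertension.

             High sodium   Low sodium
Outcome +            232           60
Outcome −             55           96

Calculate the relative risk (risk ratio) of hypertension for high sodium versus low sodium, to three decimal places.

Reading the table with exposure as columns: a = 232 (High sodium, case), b = 55 (High sodium, non-case), c = 60 (Low sodium, case), d = 96.
Risk in exposed = 232/287 = 0.80836; risk in unexposed = 60/156 = 0.38462.
RR = 0.80836 / 0.38462 = 2.10174
The risk among the exposed is 2.10 times that among the unexposed.

2.102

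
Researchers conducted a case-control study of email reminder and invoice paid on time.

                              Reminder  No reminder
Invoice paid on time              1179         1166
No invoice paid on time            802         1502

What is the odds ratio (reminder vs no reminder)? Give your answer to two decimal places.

Reading the table with exposure as columns: a = 1179 (Reminder, case), b = 802 (Reminder, non-case), c = 1166 (No reminder, case), d = 1502.
OR = (a·d)/(b·c) = (1179 × 1502) / (802 × 1166) = 1770858 / 935132 = 1.89370
The odds of invoice paid on time are about 1.89 times as high in the reminder group.

1.89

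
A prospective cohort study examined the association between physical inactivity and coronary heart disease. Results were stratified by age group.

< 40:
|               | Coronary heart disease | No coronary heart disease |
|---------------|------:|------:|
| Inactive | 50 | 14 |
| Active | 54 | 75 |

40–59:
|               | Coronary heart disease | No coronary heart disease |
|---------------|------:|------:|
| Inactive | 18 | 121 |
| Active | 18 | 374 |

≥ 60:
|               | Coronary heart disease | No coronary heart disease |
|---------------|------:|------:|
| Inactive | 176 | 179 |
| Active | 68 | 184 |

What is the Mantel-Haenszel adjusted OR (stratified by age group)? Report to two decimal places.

3.04

OR_MH = Σ(aᵢdᵢ/nᵢ) / Σ(bᵢcᵢ/nᵢ), where nᵢ is the stratum total.
Stratum 1 (< 40): n = 193; a·d/n = 50·75/193 = 19.4301; b·c/n = 14·54/193 = 3.9171
Stratum 2 (40–59): n = 531; a·d/n = 18·374/531 = 12.6780; b·c/n = 121·18/531 = 4.1017
Stratum 3 (≥ 60): n = 607; a·d/n = 176·184/607 = 53.3509; b·c/n = 179·68/607 = 20.0527
OR_MH = (19.4301 + 12.6780 + 53.3509) / (3.9171 + 4.1017 + 20.0527) = 85.4589 / 28.0715 = 3.04433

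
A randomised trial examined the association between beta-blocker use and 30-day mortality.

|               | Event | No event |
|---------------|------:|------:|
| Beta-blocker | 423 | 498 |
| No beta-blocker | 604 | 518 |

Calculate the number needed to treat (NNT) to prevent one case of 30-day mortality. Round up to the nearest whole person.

13

Risk in treated group = 423/921 = 0.45928; risk in control = 604/1122 = 0.53832.
Absolute risk reduction = 0.53832 − 0.45928 = 0.07904
NNT = 1 / ARR = 1 / 0.07904 = 12.652 → round up → 13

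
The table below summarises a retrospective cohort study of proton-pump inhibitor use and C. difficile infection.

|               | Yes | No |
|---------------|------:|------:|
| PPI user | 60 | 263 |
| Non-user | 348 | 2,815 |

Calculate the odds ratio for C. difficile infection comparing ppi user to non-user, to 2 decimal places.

1.85

Cells: a = 60, b = 263, c = 348, d = 2815.
OR = (a·d)/(b·c) = (60 × 2815) / (263 × 348) = 168900 / 91524 = 1.84542
The odds of C. difficile infection are about 1.85 times as high in the ppi user group.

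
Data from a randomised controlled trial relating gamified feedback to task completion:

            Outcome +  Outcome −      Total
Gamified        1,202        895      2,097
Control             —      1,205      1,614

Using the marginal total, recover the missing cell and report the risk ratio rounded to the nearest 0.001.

The missing cell is in the unexposed row: 1614 − 1205 = 409.
So a = 1202, b = 895, c = 409, d = 1205.
RR = [a/(a+b)] / [c/(c+d)] = (1202/2097) / (409/1614) = 0.57320/0.25341 = 2.26197

2.262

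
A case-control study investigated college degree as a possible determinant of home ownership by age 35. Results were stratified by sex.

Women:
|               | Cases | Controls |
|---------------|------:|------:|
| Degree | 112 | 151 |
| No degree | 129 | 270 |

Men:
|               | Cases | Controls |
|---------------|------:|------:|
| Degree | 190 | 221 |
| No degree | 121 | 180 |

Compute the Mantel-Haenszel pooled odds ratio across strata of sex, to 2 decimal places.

1.40

OR_MH = Σ(aᵢdᵢ/nᵢ) / Σ(bᵢcᵢ/nᵢ), where nᵢ is the stratum total.
Stratum 1 (Women): n = 662; a·d/n = 112·270/662 = 45.6798; b·c/n = 151·129/662 = 29.4245
Stratum 2 (Men): n = 712; a·d/n = 190·180/712 = 48.0337; b·c/n = 221·121/712 = 37.5576
OR_MH = (45.6798 + 48.0337) / (29.4245 + 37.5576) = 93.7135 / 66.9821 = 1.39908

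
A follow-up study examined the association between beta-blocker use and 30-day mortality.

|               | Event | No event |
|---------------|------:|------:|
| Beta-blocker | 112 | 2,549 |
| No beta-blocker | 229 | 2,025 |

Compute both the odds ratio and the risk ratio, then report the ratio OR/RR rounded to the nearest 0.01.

0.94

Cells: a = 112, b = 2549, c = 229, d = 2025.
OR = (112·2025)/(2549·229) = 226800/583721 = 0.38854
Risk in exposed = 112/2661 = 0.04209; risk in unexposed = 229/2254 = 0.10160; RR = 0.41428
OR/RR = 0.38854 / 0.41428 = 0.93788
The outcome is not rare, so the OR lies further from 1 than the RR.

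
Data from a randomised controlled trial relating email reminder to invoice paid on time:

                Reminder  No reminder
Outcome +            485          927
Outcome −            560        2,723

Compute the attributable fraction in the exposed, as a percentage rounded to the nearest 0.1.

45.3

Reading the table with exposure as columns: a = 485 (Reminder, case), b = 560 (Reminder, non-case), c = 927 (No reminder, case), d = 2723.
Risk in exposed = 485/1045 = 0.46411; risk in unexposed = 927/3650 = 0.25397.
RR = 0.46411/0.25397 = 1.82742
AR% = (RR − 1)/RR × 100 = (1.82742 − 1)/1.82742 × 100 = 45.2781%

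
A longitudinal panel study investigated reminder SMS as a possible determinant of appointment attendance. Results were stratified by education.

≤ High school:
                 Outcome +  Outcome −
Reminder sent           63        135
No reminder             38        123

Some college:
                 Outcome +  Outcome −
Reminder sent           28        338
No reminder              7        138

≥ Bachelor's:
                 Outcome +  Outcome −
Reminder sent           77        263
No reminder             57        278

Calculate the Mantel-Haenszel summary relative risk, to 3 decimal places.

RR_MH = Σ(aᵢ·n₀ᵢ/nᵢ) / Σ(cᵢ·n₁ᵢ/nᵢ), with n₁ᵢ = aᵢ+bᵢ (exposed), n₀ᵢ = cᵢ+dᵢ (unexposed), nᵢ = n₁ᵢ+n₀ᵢ.
Stratum 1 (≤ High school): n₁ = 198, n₀ = 161, n = 359; a·n₀/n = 63·161/359 = 28.2535; c·n₁/n = 38·198/359 = 20.9582
Stratum 2 (Some college): n₁ = 366, n₀ = 145, n = 511; a·n₀/n = 28·145/511 = 7.9452; c·n₁/n = 7·366/511 = 5.0137
Stratum 3 (≥ Bachelor's): n₁ = 340, n₀ = 335, n = 675; a·n₀/n = 77·335/675 = 38.2148; c·n₁/n = 57·340/675 = 28.7111
RR_MH = (28.2535 + 7.9452 + 38.2148) / (20.9582 + 5.0137 + 28.7111) = 74.4135 / 54.6830 = 1.36082

1.361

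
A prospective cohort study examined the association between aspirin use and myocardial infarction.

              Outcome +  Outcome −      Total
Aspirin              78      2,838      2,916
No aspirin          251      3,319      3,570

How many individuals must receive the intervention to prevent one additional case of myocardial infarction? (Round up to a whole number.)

23

Risk in treated group = 78/2916 = 0.02675; risk in control = 251/3570 = 0.07031.
Absolute risk reduction = 0.07031 − 0.02675 = 0.04356
NNT = 1 / ARR = 1 / 0.04356 = 22.957 → round up → 23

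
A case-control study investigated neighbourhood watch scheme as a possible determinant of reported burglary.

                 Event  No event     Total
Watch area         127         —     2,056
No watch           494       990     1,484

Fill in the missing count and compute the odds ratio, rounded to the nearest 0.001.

The missing cell is in the exposed row: 2056 − 127 = 1929.
So a = 127, b = 1929, c = 494, d = 990.
OR = (a·d)/(b·c) = (127 × 990) / (1929 × 494) = 125730 / 952926 = 0.13194

0.132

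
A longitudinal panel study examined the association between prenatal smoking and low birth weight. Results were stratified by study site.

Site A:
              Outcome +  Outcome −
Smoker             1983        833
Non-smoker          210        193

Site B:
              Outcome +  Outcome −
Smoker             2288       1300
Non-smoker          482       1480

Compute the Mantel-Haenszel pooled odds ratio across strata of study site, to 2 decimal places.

OR_MH = Σ(aᵢdᵢ/nᵢ) / Σ(bᵢcᵢ/nᵢ), where nᵢ is the stratum total.
Stratum 1 (Site A): n = 3219; a·d/n = 1983·193/3219 = 118.8938; b·c/n = 833·210/3219 = 54.3430
Stratum 2 (Site B): n = 5550; a·d/n = 2288·1480/5550 = 610.1333; b·c/n = 1300·482/5550 = 112.9009
OR_MH = (118.8938 + 610.1333) / (54.3430 + 112.9009) = 729.0271 / 167.2439 = 4.35907

4.36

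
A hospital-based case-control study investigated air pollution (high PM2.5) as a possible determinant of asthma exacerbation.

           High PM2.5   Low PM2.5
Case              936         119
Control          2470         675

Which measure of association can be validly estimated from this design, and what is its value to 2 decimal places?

Reading the table with exposure as columns: a = 936 (High PM2.5, case), b = 2470 (High PM2.5, non-case), c = 119 (Low PM2.5, case), d = 675.
This is a hospital-based case-control study: participants were sampled on outcome status, so risks in the source population cannot be estimated directly — relative risk is not valid here. The odds ratio is the appropriate measure.
OR = (a·d)/(b·c) = (936 × 675) / (2470 × 119) = 631800 / 293930 = 2.14949

2.15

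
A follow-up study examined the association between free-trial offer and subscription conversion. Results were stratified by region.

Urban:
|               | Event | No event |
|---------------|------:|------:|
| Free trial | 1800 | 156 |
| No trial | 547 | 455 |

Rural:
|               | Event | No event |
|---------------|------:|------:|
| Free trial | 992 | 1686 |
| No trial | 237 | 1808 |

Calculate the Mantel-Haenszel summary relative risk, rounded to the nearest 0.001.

2.095

RR_MH = Σ(aᵢ·n₀ᵢ/nᵢ) / Σ(cᵢ·n₁ᵢ/nᵢ), with n₁ᵢ = aᵢ+bᵢ (exposed), n₀ᵢ = cᵢ+dᵢ (unexposed), nᵢ = n₁ᵢ+n₀ᵢ.
Stratum 1 (Urban): n₁ = 1956, n₀ = 1002, n = 2958; a·n₀/n = 1800·1002/2958 = 609.7363; c·n₁/n = 547·1956/2958 = 361.7079
Stratum 2 (Rural): n₁ = 2678, n₀ = 2045, n = 4723; a·n₀/n = 992·2045/4723 = 429.5236; c·n₁/n = 237·2678/4723 = 134.3820
RR_MH = (609.7363 + 429.5236) / (361.7079 + 134.3820) = 1039.2599 / 496.0899 = 2.09490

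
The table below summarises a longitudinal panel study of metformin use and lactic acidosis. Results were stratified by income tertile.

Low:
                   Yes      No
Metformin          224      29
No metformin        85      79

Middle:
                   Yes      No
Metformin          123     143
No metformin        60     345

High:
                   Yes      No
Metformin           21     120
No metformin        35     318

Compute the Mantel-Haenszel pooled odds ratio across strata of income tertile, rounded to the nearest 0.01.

4.38

OR_MH = Σ(aᵢdᵢ/nᵢ) / Σ(bᵢcᵢ/nᵢ), where nᵢ is the stratum total.
Stratum 1 (Low): n = 417; a·d/n = 224·79/417 = 42.4365; b·c/n = 29·85/417 = 5.9113
Stratum 2 (Middle): n = 671; a·d/n = 123·345/671 = 63.2414; b·c/n = 143·60/671 = 12.7869
Stratum 3 (High): n = 494; a·d/n = 21·318/494 = 13.5182; b·c/n = 120·35/494 = 8.5020
OR_MH = (42.4365 + 63.2414 + 13.5182) / (5.9113 + 12.7869 + 8.5020) = 119.1961 / 27.2002 = 4.38218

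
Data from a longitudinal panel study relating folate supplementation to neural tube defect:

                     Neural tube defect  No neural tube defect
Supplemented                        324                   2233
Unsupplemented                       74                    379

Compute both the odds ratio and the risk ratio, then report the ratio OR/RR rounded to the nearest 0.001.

0.958

Cells: a = 324, b = 2233, c = 74, d = 379.
OR = (324·379)/(2233·74) = 122796/165242 = 0.74313
Risk in exposed = 324/2557 = 0.12671; risk in unexposed = 74/453 = 0.16336; RR = 0.77568
OR/RR = 0.74313 / 0.77568 = 0.95804
The outcome is not rare, so the OR lies further from 1 than the RR.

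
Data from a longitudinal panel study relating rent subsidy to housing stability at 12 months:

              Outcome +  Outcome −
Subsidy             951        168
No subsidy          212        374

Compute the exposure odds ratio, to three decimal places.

9.986

Cells: a = 951, b = 168, c = 212, d = 374.
OR = (a·d)/(b·c) = (951 × 374) / (168 × 212) = 355674 / 35616 = 9.98635
The odds of housing stability at 12 months are about 9.99 times as high in the subsidy group.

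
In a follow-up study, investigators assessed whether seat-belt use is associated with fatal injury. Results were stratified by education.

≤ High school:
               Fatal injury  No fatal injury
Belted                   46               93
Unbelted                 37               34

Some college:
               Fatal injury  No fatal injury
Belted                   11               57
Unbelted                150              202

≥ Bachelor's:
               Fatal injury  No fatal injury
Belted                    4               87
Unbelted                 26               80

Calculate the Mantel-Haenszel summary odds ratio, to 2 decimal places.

0.30

OR_MH = Σ(aᵢdᵢ/nᵢ) / Σ(bᵢcᵢ/nᵢ), where nᵢ is the stratum total.
Stratum 1 (≤ High school): n = 210; a·d/n = 46·34/210 = 7.4476; b·c/n = 93·37/210 = 16.3857
Stratum 2 (Some college): n = 420; a·d/n = 11·202/420 = 5.2905; b·c/n = 57·150/420 = 20.3571
Stratum 3 (≥ Bachelor's): n = 197; a·d/n = 4·80/197 = 1.6244; b·c/n = 87·26/197 = 11.4822
OR_MH = (7.4476 + 5.2905 + 1.6244) / (16.3857 + 20.3571 + 11.4822) = 14.3625 / 48.2251 = 0.29782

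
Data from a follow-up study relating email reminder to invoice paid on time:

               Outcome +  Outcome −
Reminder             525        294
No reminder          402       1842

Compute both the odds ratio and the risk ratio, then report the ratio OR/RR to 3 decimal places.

2.287

Cells: a = 525, b = 294, c = 402, d = 1842.
OR = (525·1842)/(294·402) = 967050/118188 = 8.18230
Risk in exposed = 525/819 = 0.64103; risk in unexposed = 402/2244 = 0.17914; RR = 3.57826
OR/RR = 8.18230 / 3.57826 = 2.28667
The outcome is not rare, so the OR lies further from 1 than the RR.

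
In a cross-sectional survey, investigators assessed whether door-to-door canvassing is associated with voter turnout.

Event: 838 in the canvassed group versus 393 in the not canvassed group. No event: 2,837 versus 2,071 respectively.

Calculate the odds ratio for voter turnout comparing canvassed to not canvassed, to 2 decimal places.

1.56

From the description: a = 838, b = 2837, c = 393, d = 2071.
OR = (a·d)/(b·c) = (838 × 2071) / (2837 × 393) = 1735498 / 1114941 = 1.55658
The odds of voter turnout are about 1.56 times as high in the canvassed group.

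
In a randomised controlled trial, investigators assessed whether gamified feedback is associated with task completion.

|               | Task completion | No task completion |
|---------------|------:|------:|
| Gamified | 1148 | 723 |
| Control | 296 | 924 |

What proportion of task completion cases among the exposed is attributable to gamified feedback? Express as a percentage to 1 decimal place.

60.5

Cells: a = 1148, b = 723, c = 296, d = 924.
Risk in exposed = 1148/1871 = 0.61358; risk in unexposed = 296/1220 = 0.24262.
RR = 0.61358/0.24262 = 2.52893
AR% = (RR − 1)/RR × 100 = (2.52893 − 1)/2.52893 × 100 = 60.4575%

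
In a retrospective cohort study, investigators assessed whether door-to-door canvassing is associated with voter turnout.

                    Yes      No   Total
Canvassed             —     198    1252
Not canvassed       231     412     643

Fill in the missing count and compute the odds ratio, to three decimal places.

9.494

The missing cell is in the exposed row: 1252 − 198 = 1054.
So a = 1054, b = 198, c = 231, d = 412.
OR = (a·d)/(b·c) = (1054 × 412) / (198 × 231) = 434248 / 45738 = 9.49425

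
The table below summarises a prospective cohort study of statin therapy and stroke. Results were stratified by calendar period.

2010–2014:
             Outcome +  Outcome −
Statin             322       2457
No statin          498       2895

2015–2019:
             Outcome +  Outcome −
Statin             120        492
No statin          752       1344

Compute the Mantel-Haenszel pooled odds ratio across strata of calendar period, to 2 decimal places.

0.63

OR_MH = Σ(aᵢdᵢ/nᵢ) / Σ(bᵢcᵢ/nᵢ), where nᵢ is the stratum total.
Stratum 1 (2010–2014): n = 6172; a·d/n = 322·2895/6172 = 151.0353; b·c/n = 2457·498/6172 = 198.2479
Stratum 2 (2015–2019): n = 2708; a·d/n = 120·1344/2708 = 59.5569; b·c/n = 492·752/2708 = 136.6263
OR_MH = (151.0353 + 59.5569) / (198.2479 + 136.6263) = 210.5922 / 334.8742 = 0.62887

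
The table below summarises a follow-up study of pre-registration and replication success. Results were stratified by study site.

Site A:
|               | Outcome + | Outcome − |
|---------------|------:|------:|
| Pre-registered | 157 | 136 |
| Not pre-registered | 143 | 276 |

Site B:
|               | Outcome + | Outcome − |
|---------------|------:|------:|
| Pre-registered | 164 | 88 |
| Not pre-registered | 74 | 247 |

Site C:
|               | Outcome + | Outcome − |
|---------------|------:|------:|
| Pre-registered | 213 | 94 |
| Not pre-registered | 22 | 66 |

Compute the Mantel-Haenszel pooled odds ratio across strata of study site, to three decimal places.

OR_MH = Σ(aᵢdᵢ/nᵢ) / Σ(bᵢcᵢ/nᵢ), where nᵢ is the stratum total.
Stratum 1 (Site A): n = 712; a·d/n = 157·276/712 = 60.8596; b·c/n = 136·143/712 = 27.3146
Stratum 2 (Site B): n = 573; a·d/n = 164·247/573 = 70.6946; b·c/n = 88·74/573 = 11.3647
Stratum 3 (Site C): n = 395; a·d/n = 213·66/395 = 35.5899; b·c/n = 94·22/395 = 5.2354
OR_MH = (60.8596 + 70.6946 + 35.5899) / (27.3146 + 11.3647 + 5.2354) = 167.1440 / 43.9148 = 3.80610

3.806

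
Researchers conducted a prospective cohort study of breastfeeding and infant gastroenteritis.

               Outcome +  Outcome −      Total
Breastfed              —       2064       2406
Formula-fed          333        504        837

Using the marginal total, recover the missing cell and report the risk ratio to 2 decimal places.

The missing cell is in the exposed row: 2406 − 2064 = 342.
So a = 342, b = 2064, c = 333, d = 504.
RR = [a/(a+b)] / [c/(c+d)] = (342/2406) / (333/837) = 0.14214/0.39785 = 0.35728

0.36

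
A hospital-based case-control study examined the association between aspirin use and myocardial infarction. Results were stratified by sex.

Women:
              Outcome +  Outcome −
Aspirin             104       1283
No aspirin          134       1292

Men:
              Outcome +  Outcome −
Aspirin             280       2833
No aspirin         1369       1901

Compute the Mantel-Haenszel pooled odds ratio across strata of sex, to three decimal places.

0.196

OR_MH = Σ(aᵢdᵢ/nᵢ) / Σ(bᵢcᵢ/nᵢ), where nᵢ is the stratum total.
Stratum 1 (Women): n = 2813; a·d/n = 104·1292/2813 = 47.7668; b·c/n = 1283·134/2813 = 61.1170
Stratum 2 (Men): n = 6383; a·d/n = 280·1901/6383 = 83.3903; b·c/n = 2833·1369/6383 = 607.6104
OR_MH = (47.7668 + 83.3903) / (61.1170 + 607.6104) = 131.1571 / 668.7273 = 0.19613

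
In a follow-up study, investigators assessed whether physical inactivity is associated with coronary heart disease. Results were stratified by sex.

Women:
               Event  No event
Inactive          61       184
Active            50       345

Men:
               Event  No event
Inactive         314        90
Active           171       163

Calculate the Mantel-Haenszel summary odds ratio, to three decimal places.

OR_MH = Σ(aᵢdᵢ/nᵢ) / Σ(bᵢcᵢ/nᵢ), where nᵢ is the stratum total.
Stratum 1 (Women): n = 640; a·d/n = 61·345/640 = 32.8828; b·c/n = 184·50/640 = 14.3750
Stratum 2 (Men): n = 738; a·d/n = 314·163/738 = 69.3523; b·c/n = 90·171/738 = 20.8537
OR_MH = (32.8828 + 69.3523) / (14.3750 + 20.8537) = 102.2351 / 35.2287 = 2.90204

2.902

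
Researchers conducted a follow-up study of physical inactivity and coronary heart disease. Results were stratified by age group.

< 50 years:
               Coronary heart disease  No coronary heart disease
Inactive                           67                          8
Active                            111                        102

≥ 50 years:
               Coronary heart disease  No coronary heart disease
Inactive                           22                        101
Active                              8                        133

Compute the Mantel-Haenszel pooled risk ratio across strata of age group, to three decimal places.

1.879

RR_MH = Σ(aᵢ·n₀ᵢ/nᵢ) / Σ(cᵢ·n₁ᵢ/nᵢ), with n₁ᵢ = aᵢ+bᵢ (exposed), n₀ᵢ = cᵢ+dᵢ (unexposed), nᵢ = n₁ᵢ+n₀ᵢ.
Stratum 1 (< 50 years): n₁ = 75, n₀ = 213, n = 288; a·n₀/n = 67·213/288 = 49.5521; c·n₁/n = 111·75/288 = 28.9062
Stratum 2 (≥ 50 years): n₁ = 123, n₀ = 141, n = 264; a·n₀/n = 22·141/264 = 11.7500; c·n₁/n = 8·123/264 = 3.7273
RR_MH = (49.5521 + 11.7500) / (28.9062 + 3.7273) = 61.3021 / 32.6335 = 1.87850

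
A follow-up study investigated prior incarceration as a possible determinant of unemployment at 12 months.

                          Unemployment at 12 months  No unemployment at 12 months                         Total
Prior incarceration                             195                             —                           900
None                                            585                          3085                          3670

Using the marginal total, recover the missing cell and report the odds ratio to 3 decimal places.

The missing cell is in the exposed row: 900 − 195 = 705.
So a = 195, b = 705, c = 585, d = 3085.
OR = (a·d)/(b·c) = (195 × 3085) / (705 × 585) = 601575 / 412425 = 1.45863

1.459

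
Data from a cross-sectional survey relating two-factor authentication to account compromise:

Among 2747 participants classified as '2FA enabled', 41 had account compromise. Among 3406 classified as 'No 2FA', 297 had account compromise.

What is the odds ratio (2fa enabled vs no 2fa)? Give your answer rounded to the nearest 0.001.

From the description: a = 41, b = 2706, c = 297, d = 3109.
OR = (a·d)/(b·c) = (41 × 3109) / (2706 × 297) = 127469 / 803682 = 0.15861
Exposure is associated with lower odds of account compromise (OR = 0.16 < 1).

0.159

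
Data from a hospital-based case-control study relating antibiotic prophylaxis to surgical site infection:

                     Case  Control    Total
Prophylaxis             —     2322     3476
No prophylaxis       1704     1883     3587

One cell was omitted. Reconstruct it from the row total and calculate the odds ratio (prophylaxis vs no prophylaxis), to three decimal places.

The missing cell is in the exposed row: 3476 − 2322 = 1154.
So a = 1154, b = 2322, c = 1704, d = 1883.
OR = (a·d)/(b·c) = (1154 × 1883) / (2322 × 1704) = 2172982 / 3956688 = 0.54919

0.549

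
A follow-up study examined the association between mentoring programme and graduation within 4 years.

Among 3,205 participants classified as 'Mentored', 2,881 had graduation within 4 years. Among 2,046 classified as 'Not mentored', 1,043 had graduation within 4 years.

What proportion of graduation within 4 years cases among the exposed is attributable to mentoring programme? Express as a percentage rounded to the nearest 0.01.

From the description: a = 2881, b = 324, c = 1043, d = 1003.
Risk in exposed = 2881/3205 = 0.89891; risk in unexposed = 1043/2046 = 0.50978.
RR = 0.89891/0.50978 = 1.76334
AR% = (RR − 1)/RR × 100 = (1.76334 − 1)/1.76334 × 100 = 43.2895%

43.29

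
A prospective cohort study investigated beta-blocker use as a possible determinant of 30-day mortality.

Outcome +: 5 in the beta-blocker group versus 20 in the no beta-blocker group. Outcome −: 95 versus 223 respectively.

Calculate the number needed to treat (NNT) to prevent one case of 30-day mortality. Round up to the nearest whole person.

Risk in treated group = 5/100 = 0.05000; risk in control = 20/243 = 0.08230.
Absolute risk reduction = 0.08230 − 0.05000 = 0.03230
NNT = 1 / ARR = 1 / 0.03230 = 30.955 → round up → 31

31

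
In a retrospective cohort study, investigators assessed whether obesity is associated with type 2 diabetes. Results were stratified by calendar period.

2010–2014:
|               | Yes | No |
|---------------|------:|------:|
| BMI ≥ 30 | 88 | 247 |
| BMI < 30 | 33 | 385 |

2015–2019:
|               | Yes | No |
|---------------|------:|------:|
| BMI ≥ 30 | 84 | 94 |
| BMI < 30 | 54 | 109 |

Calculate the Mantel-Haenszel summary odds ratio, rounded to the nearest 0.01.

2.79

OR_MH = Σ(aᵢdᵢ/nᵢ) / Σ(bᵢcᵢ/nᵢ), where nᵢ is the stratum total.
Stratum 1 (2010–2014): n = 753; a·d/n = 88·385/753 = 44.9934; b·c/n = 247·33/753 = 10.8247
Stratum 2 (2015–2019): n = 341; a·d/n = 84·109/341 = 26.8504; b·c/n = 94·54/341 = 14.8856
OR_MH = (44.9934 + 26.8504) / (10.8247 + 14.8856) = 71.8438 / 25.7103 = 2.79436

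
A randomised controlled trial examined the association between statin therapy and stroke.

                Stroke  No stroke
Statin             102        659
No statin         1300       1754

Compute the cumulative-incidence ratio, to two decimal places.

0.31

Cells: a = 102, b = 659, c = 1300, d = 1754.
Risk in exposed = 102/761 = 0.13403; risk in unexposed = 1300/3054 = 0.42567.
RR = 0.13403 / 0.42567 = 0.31488
The risk is 69% lower among the exposed than among the unexposed.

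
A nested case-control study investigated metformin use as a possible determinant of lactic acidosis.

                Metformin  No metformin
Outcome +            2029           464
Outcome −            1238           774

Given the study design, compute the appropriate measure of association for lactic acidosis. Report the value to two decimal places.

Reading the table with exposure as columns: a = 2029 (Metformin, case), b = 1238 (Metformin, non-case), c = 464 (No metformin, case), d = 774.
This is a nested case-control study: participants were sampled on outcome status, so risks in the source population cannot be estimated directly — relative risk is not valid here. The odds ratio is the appropriate measure.
OR = (a·d)/(b·c) = (2029 × 774) / (1238 × 464) = 1570446 / 574432 = 2.73391

2.73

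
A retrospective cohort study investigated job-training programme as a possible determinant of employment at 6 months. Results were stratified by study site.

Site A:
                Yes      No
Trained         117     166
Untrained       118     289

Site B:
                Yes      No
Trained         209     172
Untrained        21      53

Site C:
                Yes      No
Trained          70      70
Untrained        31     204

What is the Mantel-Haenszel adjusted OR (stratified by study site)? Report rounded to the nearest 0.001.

2.646

OR_MH = Σ(aᵢdᵢ/nᵢ) / Σ(bᵢcᵢ/nᵢ), where nᵢ is the stratum total.
Stratum 1 (Site A): n = 690; a·d/n = 117·289/690 = 49.0043; b·c/n = 166·118/690 = 28.3884
Stratum 2 (Site B): n = 455; a·d/n = 209·53/455 = 24.3451; b·c/n = 172·21/455 = 7.9385
Stratum 3 (Site C): n = 375; a·d/n = 70·204/375 = 38.0800; b·c/n = 70·31/375 = 5.7867
OR_MH = (49.0043 + 24.3451 + 38.0800) / (28.3884 + 7.9385 + 5.7867) = 111.4294 / 42.1135 = 2.64593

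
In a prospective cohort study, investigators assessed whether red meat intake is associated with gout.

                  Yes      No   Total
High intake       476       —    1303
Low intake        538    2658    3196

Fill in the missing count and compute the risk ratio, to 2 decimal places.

2.17

The missing cell is in the exposed row: 1303 − 476 = 827.
So a = 476, b = 827, c = 538, d = 2658.
RR = [a/(a+b)] / [c/(c+d)] = (476/1303) / (538/3196) = 0.36531/0.16834 = 2.17014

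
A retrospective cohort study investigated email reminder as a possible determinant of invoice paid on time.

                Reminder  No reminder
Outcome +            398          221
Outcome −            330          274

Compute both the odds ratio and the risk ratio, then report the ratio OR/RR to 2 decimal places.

Reading the table with exposure as columns: a = 398 (Reminder, case), b = 330 (Reminder, non-case), c = 221 (No reminder, case), d = 274.
OR = (398·274)/(330·221) = 109052/72930 = 1.49530
Risk in exposed = 398/728 = 0.54670; risk in unexposed = 221/495 = 0.44646; RR = 1.22452
OR/RR = 1.49530 / 1.22452 = 1.22113
The outcome is not rare, so the OR lies further from 1 than the RR.

1.22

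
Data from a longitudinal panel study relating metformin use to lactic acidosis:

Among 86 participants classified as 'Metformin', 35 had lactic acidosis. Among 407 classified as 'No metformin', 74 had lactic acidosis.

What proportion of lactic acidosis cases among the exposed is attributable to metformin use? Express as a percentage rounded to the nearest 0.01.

From the description: a = 35, b = 51, c = 74, d = 333.
Risk in exposed = 35/86 = 0.40698; risk in unexposed = 74/407 = 0.18182.
RR = 0.40698/0.18182 = 2.23837
AR% = (RR − 1)/RR × 100 = (2.23837 − 1)/2.23837 × 100 = 55.3247%

55.32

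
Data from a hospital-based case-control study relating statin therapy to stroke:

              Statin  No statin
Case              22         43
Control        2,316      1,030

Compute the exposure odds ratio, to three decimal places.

Reading the table with exposure as columns: a = 22 (Statin, case), b = 2316 (Statin, non-case), c = 43 (No statin, case), d = 1030.
OR = (a·d)/(b·c) = (22 × 1030) / (2316 × 43) = 22660 / 99588 = 0.22754
Exposure is associated with lower odds of stroke (OR = 0.23 < 1).

0.228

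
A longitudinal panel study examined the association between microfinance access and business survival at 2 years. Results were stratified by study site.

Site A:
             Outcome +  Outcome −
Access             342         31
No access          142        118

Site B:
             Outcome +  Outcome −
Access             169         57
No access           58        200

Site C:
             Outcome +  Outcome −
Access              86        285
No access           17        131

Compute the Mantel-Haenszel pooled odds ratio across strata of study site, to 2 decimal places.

OR_MH = Σ(aᵢdᵢ/nᵢ) / Σ(bᵢcᵢ/nᵢ), where nᵢ is the stratum total.
Stratum 1 (Site A): n = 633; a·d/n = 342·118/633 = 63.7536; b·c/n = 31·142/633 = 6.9542
Stratum 2 (Site B): n = 484; a·d/n = 169·200/484 = 69.8347; b·c/n = 57·58/484 = 6.8306
Stratum 3 (Site C): n = 519; a·d/n = 86·131/519 = 21.7071; b·c/n = 285·17/519 = 9.3353
OR_MH = (63.7536 + 69.8347 + 21.7071) / (6.9542 + 6.8306 + 9.3353) = 155.2954 / 23.1200 = 6.71692

6.72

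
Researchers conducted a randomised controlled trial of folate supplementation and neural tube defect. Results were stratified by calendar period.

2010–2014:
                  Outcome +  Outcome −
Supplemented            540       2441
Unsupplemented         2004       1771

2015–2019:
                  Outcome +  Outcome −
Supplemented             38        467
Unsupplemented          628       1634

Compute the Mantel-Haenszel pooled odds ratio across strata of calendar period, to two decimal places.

OR_MH = Σ(aᵢdᵢ/nᵢ) / Σ(bᵢcᵢ/nᵢ), where nᵢ is the stratum total.
Stratum 1 (2010–2014): n = 6756; a·d/n = 540·1771/6756 = 141.5542; b·c/n = 2441·2004/6756 = 724.0622
Stratum 2 (2015–2019): n = 2767; a·d/n = 38·1634/2767 = 22.4402; b·c/n = 467·628/2767 = 105.9906
OR_MH = (141.5542 + 22.4402) / (724.0622 + 105.9906) = 163.9944 / 830.0528 = 0.19757

0.20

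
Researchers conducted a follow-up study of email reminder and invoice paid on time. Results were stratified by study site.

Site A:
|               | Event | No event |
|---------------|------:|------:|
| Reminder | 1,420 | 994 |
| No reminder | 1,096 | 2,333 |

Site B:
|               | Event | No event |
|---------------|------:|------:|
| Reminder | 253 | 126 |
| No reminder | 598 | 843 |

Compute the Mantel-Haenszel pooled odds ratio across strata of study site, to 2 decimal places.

3.00

OR_MH = Σ(aᵢdᵢ/nᵢ) / Σ(bᵢcᵢ/nᵢ), where nᵢ is the stratum total.
Stratum 1 (Site A): n = 5843; a·d/n = 1420·2333/5843 = 566.9793; b·c/n = 994·1096/5843 = 186.4494
Stratum 2 (Site B): n = 1820; a·d/n = 253·843/1820 = 117.1863; b·c/n = 126·598/1820 = 41.4000
OR_MH = (566.9793 + 117.1863) / (186.4494 + 41.4000) = 684.1656 / 227.8494 = 3.00271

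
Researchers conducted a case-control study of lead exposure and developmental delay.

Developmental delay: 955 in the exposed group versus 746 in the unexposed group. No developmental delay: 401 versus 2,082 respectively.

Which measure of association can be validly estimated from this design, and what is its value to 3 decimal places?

6.647

From the description: a = 955, b = 401, c = 746, d = 2082.
This is a case-control study: participants were sampled on outcome status, so risks in the source population cannot be estimated directly — relative risk is not valid here. The odds ratio is the appropriate measure.
OR = (a·d)/(b·c) = (955 × 2082) / (401 × 746) = 1988310 / 299146 = 6.64662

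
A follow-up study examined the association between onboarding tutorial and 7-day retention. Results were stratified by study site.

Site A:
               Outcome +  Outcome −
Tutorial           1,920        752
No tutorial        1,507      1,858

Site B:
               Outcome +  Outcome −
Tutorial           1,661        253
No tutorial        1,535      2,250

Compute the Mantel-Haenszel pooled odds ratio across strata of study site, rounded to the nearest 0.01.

4.87

OR_MH = Σ(aᵢdᵢ/nᵢ) / Σ(bᵢcᵢ/nᵢ), where nᵢ is the stratum total.
Stratum 1 (Site A): n = 6037; a·d/n = 1920·1858/6037 = 590.9160; b·c/n = 752·1507/6037 = 187.7197
Stratum 2 (Site B): n = 5699; a·d/n = 1661·2250/5699 = 655.7729; b·c/n = 253·1535/5699 = 68.1444
OR_MH = (590.9160 + 655.7729) / (187.7197 + 68.1444) = 1246.6890 / 255.8641 = 4.87246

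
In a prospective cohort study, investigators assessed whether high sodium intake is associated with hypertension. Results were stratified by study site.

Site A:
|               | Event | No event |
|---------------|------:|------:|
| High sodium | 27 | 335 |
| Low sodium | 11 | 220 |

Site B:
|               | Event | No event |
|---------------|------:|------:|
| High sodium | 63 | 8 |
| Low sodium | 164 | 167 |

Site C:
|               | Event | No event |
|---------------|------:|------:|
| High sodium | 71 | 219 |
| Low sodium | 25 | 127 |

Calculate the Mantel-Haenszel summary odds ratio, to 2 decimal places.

OR_MH = Σ(aᵢdᵢ/nᵢ) / Σ(bᵢcᵢ/nᵢ), where nᵢ is the stratum total.
Stratum 1 (Site A): n = 593; a·d/n = 27·220/593 = 10.0169; b·c/n = 335·11/593 = 6.2142
Stratum 2 (Site B): n = 402; a·d/n = 63·167/402 = 26.1716; b·c/n = 8·164/402 = 3.2637
Stratum 3 (Site C): n = 442; a·d/n = 71·127/442 = 20.4005; b·c/n = 219·25/442 = 12.3869
OR_MH = (10.0169 + 26.1716 + 20.4005) / (6.2142 + 3.2637 + 12.3869) = 56.5890 / 21.8647 = 2.58814

2.59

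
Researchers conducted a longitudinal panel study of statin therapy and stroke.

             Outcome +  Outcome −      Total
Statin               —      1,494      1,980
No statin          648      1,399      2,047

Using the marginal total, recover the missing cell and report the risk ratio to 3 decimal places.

The missing cell is in the exposed row: 1980 − 1494 = 486.
So a = 486, b = 1494, c = 648, d = 1399.
RR = [a/(a+b)] / [c/(c+d)] = (486/1980) / (648/2047) = 0.24545/0.31656 = 0.77538

0.775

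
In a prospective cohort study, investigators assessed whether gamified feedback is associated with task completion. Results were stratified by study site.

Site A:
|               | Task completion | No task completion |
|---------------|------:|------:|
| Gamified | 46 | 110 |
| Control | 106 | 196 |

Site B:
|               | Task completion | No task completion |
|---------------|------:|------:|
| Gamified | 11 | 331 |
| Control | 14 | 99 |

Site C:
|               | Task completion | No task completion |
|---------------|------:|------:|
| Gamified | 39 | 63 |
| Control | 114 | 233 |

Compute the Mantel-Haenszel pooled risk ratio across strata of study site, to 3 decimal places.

0.871

RR_MH = Σ(aᵢ·n₀ᵢ/nᵢ) / Σ(cᵢ·n₁ᵢ/nᵢ), with n₁ᵢ = aᵢ+bᵢ (exposed), n₀ᵢ = cᵢ+dᵢ (unexposed), nᵢ = n₁ᵢ+n₀ᵢ.
Stratum 1 (Site A): n₁ = 156, n₀ = 302, n = 458; a·n₀/n = 46·302/458 = 30.3319; c·n₁/n = 106·156/458 = 36.1048
Stratum 2 (Site B): n₁ = 342, n₀ = 113, n = 455; a·n₀/n = 11·113/455 = 2.7319; c·n₁/n = 14·342/455 = 10.5231
Stratum 3 (Site C): n₁ = 102, n₀ = 347, n = 449; a·n₀/n = 39·347/449 = 30.1403; c·n₁/n = 114·102/449 = 25.8976
RR_MH = (30.3319 + 2.7319 + 30.1403) / (36.1048 + 10.5231 + 25.8976) = 63.2041 / 72.5254 = 0.87147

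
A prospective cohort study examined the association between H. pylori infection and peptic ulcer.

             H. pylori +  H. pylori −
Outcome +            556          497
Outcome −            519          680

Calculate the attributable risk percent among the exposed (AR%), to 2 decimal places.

18.36

Reading the table with exposure as columns: a = 556 (H. pylori +, case), b = 519 (H. pylori +, non-case), c = 497 (H. pylori −, case), d = 680.
Risk in exposed = 556/1075 = 0.51721; risk in unexposed = 497/1177 = 0.42226.
RR = 0.51721/0.42226 = 1.22486
AR% = (RR − 1)/RR × 100 = (1.22486 − 1)/1.22486 × 100 = 18.3580%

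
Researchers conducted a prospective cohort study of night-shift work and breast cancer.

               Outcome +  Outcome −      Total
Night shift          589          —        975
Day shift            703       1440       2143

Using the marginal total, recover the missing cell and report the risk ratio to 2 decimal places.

The missing cell is in the exposed row: 975 − 589 = 386.
So a = 589, b = 386, c = 703, d = 1440.
RR = [a/(a+b)] / [c/(c+d)] = (589/975) / (703/2143) = 0.60410/0.32804 = 1.84152

1.84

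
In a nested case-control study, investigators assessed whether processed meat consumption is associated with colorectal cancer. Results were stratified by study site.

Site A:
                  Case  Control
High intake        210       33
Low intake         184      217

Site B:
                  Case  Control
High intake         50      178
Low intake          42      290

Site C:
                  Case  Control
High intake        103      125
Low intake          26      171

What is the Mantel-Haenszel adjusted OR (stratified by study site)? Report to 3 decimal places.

4.539

OR_MH = Σ(aᵢdᵢ/nᵢ) / Σ(bᵢcᵢ/nᵢ), where nᵢ is the stratum total.
Stratum 1 (Site A): n = 644; a·d/n = 210·217/644 = 70.7609; b·c/n = 33·184/644 = 9.4286
Stratum 2 (Site B): n = 560; a·d/n = 50·290/560 = 25.8929; b·c/n = 178·42/560 = 13.3500
Stratum 3 (Site C): n = 425; a·d/n = 103·171/425 = 41.4424; b·c/n = 125·26/425 = 7.6471
OR_MH = (70.7609 + 25.8929 + 41.4424) / (9.4286 + 13.3500 + 7.6471) = 138.0961 / 30.4256 = 4.53881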